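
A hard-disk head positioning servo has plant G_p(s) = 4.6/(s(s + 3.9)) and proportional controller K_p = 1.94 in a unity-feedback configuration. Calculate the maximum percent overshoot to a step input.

6.67%

Closed-loop characteristic equation: s² + 3.9s + 8.924 = 0, so ω_n = 2.987 rad/s and ζ = 3.9/(2·2.987) = 0.6528.
%OS = 100·exp(−πζ/√(1−ζ²)) = 100·exp(−π·0.6528/√0.5739) = 6.67%.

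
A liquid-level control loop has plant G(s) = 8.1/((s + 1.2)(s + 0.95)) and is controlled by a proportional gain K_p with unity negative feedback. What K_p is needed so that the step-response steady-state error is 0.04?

Steady-state error for a unit step on this type-0 loop is 1/(1 + K_p·G(0)).
G(0) = 7.105. Require 1/(1 + K_p·7.105) = 0.04, so 1 + 7.105·K_p = 25.
K_p = (25 − 1)/7.105 = 3.38.

K_p = 3.38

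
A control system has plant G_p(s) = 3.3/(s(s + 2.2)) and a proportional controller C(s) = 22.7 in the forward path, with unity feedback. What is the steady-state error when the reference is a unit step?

The open loop C(s)G_p(s) has a pole at the origin (type 1), so the static position error constant is infinite and e_ss = 1/(1+∞) = 0.

0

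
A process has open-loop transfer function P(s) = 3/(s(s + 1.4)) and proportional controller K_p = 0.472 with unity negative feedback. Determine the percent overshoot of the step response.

10.2%

From 1 + K_pP(s) = 0: s² + 1.4s + 1.416 = 0 ⇒ ω_n = 1.19, ζ = 0.5883.
%OS = 100·exp(−πζ/√(1−ζ²)) = 100·exp(−π·0.5883/√0.654) = 10.2%.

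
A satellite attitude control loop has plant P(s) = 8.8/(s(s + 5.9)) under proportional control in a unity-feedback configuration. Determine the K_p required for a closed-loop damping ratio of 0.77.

Closed-loop characteristic equation: s² + 5.9s + K_p·8.8 = 0.
So ω_n = √(8.8K_p) and 2ζω_n = 5.9, giving ζ = 5.9/(2√(8.8K_p)).
Setting ζ = 0.77: √(8.8K_p) = 5.9/(2·0.77) = 3.831, so K_p = 14.68/8.8 = 1.67.

K_p = 1.67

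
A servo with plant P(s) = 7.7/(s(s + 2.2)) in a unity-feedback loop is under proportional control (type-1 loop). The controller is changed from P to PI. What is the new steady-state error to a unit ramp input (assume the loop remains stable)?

0

The integrator raises the loop to type 2, so K_v → ∞ and e_ss to a ramp is zero.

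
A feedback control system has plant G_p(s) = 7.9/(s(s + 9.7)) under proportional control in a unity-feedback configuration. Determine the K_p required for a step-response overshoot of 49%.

K_p = 60.7

From %OS = 100·exp(−πζ/√(1−ζ²)) = 49%, ζ = −ln(0.49)/√(π²+ln²(0.49)) = 0.2214.
Characteristic equation s² + 9.7s + 7.9K_p = 0 gives ζ = 9.7/(2√(7.9K_p)).
Setting ζ = 0.2214: √(7.9K_p) = 9.7/(2·0.2214) = 21.9, so K_p = 479.7/7.9 = 60.7.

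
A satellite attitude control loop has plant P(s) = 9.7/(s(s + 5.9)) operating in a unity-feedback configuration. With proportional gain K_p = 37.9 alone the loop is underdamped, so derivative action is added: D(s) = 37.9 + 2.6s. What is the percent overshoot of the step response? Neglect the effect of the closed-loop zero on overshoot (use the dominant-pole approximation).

1.27%

Forward path: (37.9 + 2.6s)·9.7/(s(s+5.9)). The closed-loop characteristic equation is s² + (5.9 + 9.7·2.6)s + 9.7·37.9 = 0.
That is s² + 31.12s + 367.6 = 0, so ω_n = 19.17 rad/s and ζ = 31.12/(2·19.17) = 0.8115.
%OS = 100·exp(−πζ/√(1−ζ²)) = 1.27%.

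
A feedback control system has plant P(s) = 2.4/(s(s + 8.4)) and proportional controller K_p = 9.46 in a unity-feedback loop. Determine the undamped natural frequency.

ω_n = 4.76 rad/s

1 + K_p·P(s) = 0 gives s² + 8.4s + 22.7 = 0.
Matching s² + 2ζω_n s + ω_n²: ω_n = √22.7 = 4.765 rad/s and 2ζω_n = 8.4, so ζ = 8.4/(2·4.765) = 0.881.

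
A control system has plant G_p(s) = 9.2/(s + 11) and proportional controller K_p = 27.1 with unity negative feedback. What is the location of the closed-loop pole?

s = -260.3

Closed-loop transfer function: T(s) = K_p·G_p(s)/(1 + K_p·G_p(s)) = 249.3/(s + 11 + 249.3) = 249.3/(s + 260.3).
The closed-loop pole is at s = −260.3.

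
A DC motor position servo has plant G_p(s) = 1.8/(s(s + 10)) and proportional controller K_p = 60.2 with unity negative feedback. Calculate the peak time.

The closed-loop denominator s² + 10s + 108.4 gives ω_n = √108.4 = 10.41 and ζ = 10/(2ω_n) = 0.4803.
Damped frequency ω_d = ω_n√(1−ζ²) = 9.13 rad/s, so peak time T_p = π/ω_d = 0.344 s.

T_p = 0.344 s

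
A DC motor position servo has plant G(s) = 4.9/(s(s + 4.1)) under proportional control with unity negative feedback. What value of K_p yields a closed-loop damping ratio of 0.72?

K_p = 1.65

Closed-loop characteristic equation: s² + 4.1s + K_p·4.9 = 0.
So ω_n = √(4.9K_p) and 2ζω_n = 4.1, giving ζ = 4.1/(2√(4.9K_p)).
Setting ζ = 0.72: √(4.9K_p) = 4.1/(2·0.72) = 2.847, so K_p = 8.107/4.9 = 1.65.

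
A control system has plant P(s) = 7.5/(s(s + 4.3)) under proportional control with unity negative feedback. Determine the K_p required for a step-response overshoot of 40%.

From %OS = 100·exp(−πζ/√(1−ζ²)) = 40%, ζ = −ln(0.4)/√(π²+ln²(0.4)) = 0.28.
Characteristic equation s² + 4.3s + 7.5K_p = 0 gives ζ = 4.3/(2√(7.5K_p)).
Setting ζ = 0.28: √(7.5K_p) = 4.3/(2·0.28) = 7.679, so K_p = 58.96/7.5 = 7.86.

K_p = 7.86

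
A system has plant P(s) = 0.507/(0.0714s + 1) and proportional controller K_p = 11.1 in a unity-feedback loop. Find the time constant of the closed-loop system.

Closed loop: T(s) = K_p·P/(1+K_p·P) = 5.628/(0.0714s + 1 + 5.628), with pole at s = −(1 + 5.628)/0.0714 = −92.82.
Closed-loop time constant τ = 1/92.82 = 0.0108 s.

τ = 0.0108 s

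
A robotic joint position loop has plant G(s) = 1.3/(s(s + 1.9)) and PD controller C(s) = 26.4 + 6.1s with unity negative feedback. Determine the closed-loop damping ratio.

Forward path: (26.4 + 6.1s)·1.3/(s(s+1.9)). The closed-loop characteristic equation is s² + (1.9 + 1.3·6.1)s + 1.3·26.4 = 0.
That is s² + 9.83s + 34.32 = 0, so ω_n = 5.858 rad/s and ζ = 9.83/(2·5.858) = 0.839.

ζ = 0.839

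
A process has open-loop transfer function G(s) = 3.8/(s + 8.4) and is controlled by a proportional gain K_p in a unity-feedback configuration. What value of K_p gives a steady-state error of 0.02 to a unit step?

Steady-state error for a unit step on this type-0 loop is 1/(1 + K_p·G(0)).
G(0) = 0.4524. Require 1/(1 + K_p·0.4524) = 0.02, so 1 + 0.4524·K_p = 50.
K_p = (50 − 1)/0.4524 = 108.

K_p = 108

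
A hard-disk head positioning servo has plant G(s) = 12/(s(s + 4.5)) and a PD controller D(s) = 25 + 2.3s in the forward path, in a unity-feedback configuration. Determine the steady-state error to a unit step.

0

The open loop D(s)G(s) has a pole at the origin (type 1), so the static position error constant is infinite and e_ss = 1/(1+∞) = 0.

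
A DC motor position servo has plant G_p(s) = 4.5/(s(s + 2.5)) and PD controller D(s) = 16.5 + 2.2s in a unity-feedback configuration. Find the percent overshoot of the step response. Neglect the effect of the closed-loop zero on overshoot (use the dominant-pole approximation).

3.86%

Forward path: (16.5 + 2.2s)·4.5/(s(s+2.5)). The closed-loop characteristic equation is s² + (2.5 + 4.5·2.2)s + 4.5·16.5 = 0.
That is s² + 12.4s + 74.25 = 0, so ω_n = 8.617 rad/s and ζ = 12.4/(2·8.617) = 0.7195.
%OS = 100·exp(−πζ/√(1−ζ²)) = 3.86%.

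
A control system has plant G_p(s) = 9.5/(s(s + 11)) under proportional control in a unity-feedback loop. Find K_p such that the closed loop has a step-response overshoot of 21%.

From %OS = 100·exp(−πζ/√(1−ζ²)) = 21%, ζ = −ln(0.21)/√(π²+ln²(0.21)) = 0.4449.
Characteristic equation s² + 11s + 9.5K_p = 0 gives ζ = 11/(2√(9.5K_p)).
Setting ζ = 0.4449: √(9.5K_p) = 11/(2·0.4449) = 12.36, so K_p = 152.8/9.5 = 16.1.

K_p = 16.1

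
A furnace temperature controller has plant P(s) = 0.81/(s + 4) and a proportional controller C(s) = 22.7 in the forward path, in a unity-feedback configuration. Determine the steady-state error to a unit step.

0.179

The loop is type 0. Static position error constant K_pos = C(0)·P(0) = 22.7·0.2025 = 4.597.
Steady-state error to a unit step: e_ss = 1/(1+K_pos) = 1/5.597 = 0.179.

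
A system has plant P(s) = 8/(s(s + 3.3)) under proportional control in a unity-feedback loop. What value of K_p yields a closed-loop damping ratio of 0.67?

K_p = 0.758

Closed-loop characteristic equation: s² + 3.3s + K_p·8 = 0.
So ω_n = √(8K_p) and 2ζω_n = 3.3, giving ζ = 3.3/(2√(8K_p)).
Setting ζ = 0.67: √(8K_p) = 3.3/(2·0.67) = 2.463, so K_p = 6.065/8 = 0.758.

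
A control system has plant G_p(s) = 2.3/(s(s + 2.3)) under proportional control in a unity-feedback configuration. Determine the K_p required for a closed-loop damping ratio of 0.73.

Closed-loop characteristic equation: s² + 2.3s + K_p·2.3 = 0.
So ω_n = √(2.3K_p) and 2ζω_n = 2.3, giving ζ = 2.3/(2√(2.3K_p)).
Setting ζ = 0.73: √(2.3K_p) = 2.3/(2·0.73) = 1.575, so K_p = 2.482/2.3 = 1.08.

K_p = 1.08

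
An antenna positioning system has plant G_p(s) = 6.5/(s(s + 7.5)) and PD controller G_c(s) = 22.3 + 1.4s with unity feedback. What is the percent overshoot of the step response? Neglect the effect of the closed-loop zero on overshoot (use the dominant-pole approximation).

Forward path: (22.3 + 1.4s)·6.5/(s(s+7.5)). The closed-loop characteristic equation is s² + (7.5 + 6.5·1.4)s + 6.5·22.3 = 0.
That is s² + 16.6s + 145 = 0, so ω_n = 12.04 rad/s and ζ = 16.6/(2·12.04) = 0.6894.
%OS = 100·exp(−πζ/√(1−ζ²)) = 5.03%.

5.03%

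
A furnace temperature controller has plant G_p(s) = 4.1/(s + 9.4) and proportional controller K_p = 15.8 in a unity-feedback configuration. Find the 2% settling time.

Closed-loop transfer function: T(s) = K_p·G_p(s)/(1 + K_p·G_p(s)) = 64.78/(s + 9.4 + 64.78) = 64.78/(s + 74.18).
Time constant τ = 1/74.18 = 0.01348 s, so the 2% settling time is about 4τ = 0.0539 s.

T_s ≈ 0.0539 s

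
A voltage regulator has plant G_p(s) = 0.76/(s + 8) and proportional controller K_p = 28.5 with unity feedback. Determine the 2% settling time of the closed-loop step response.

T_s ≈ 0.135 s

Closed-loop transfer function: T(s) = K_p·G_p(s)/(1 + K_p·G_p(s)) = 21.66/(s + 8 + 21.66) = 21.66/(s + 29.66).
Time constant τ = 1/29.66 = 0.03372 s, so the 2% settling time is about 4τ = 0.135 s.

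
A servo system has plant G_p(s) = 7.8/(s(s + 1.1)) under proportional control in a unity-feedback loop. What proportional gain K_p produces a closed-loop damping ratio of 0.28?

K_p = 0.495

Closed-loop characteristic equation: s² + 1.1s + K_p·7.8 = 0.
So ω_n = √(7.8K_p) and 2ζω_n = 1.1, giving ζ = 1.1/(2√(7.8K_p)).
Setting ζ = 0.28: √(7.8K_p) = 1.1/(2·0.28) = 1.964, so K_p = 3.858/7.8 = 0.495.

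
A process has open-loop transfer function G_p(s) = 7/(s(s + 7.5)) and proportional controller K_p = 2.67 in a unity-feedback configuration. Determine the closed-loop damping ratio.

ζ = 0.867

With unity feedback the closed-loop characteristic equation is s² + 7.5s + 2.67·7 = s² + 7.5s + 18.69 = 0.
Matching s² + 2ζω_n s + ω_n²: ω_n = √18.69 = 4.323 rad/s and 2ζω_n = 7.5, so ζ = 7.5/(2·4.323) = 0.867.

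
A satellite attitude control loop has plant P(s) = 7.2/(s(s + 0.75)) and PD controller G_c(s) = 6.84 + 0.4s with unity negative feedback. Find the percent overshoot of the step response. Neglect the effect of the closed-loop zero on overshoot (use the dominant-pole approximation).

Forward path: (6.84 + 0.4s)·7.2/(s(s+0.75)). The closed-loop characteristic equation is s² + (0.75 + 7.2·0.4)s + 7.2·6.84 = 0.
That is s² + 3.63s + 49.25 = 0, so ω_n = 7.018 rad/s and ζ = 3.63/(2·7.018) = 0.2586.
%OS = 100·exp(−πζ/√(1−ζ²)) = 43.1%.

43.1%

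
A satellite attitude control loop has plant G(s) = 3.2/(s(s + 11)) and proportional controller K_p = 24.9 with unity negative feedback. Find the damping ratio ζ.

ζ = 0.616

1 + K_p·G(s) = 0 gives s² + 11s + 79.68 = 0.
So ω_n² = 79.68 ⇒ ω_n = 8.926 rad/s, and ζ = 11/(2ω_n) = 0.616.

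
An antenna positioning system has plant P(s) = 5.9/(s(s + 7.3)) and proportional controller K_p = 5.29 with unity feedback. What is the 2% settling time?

The closed-loop denominator s² + 7.3s + 31.21 gives ω_n = √31.21 = 5.587 and ζ = 7.3/(2ω_n) = 0.6533.
2% settling time T_s ≈ 4/(ζω_n) = 4/3.65 = 1.1 s.

T_s ≈ 1.1 s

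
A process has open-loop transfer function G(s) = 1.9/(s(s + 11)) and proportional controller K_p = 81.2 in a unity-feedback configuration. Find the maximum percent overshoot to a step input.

21.2%

Closed-loop characteristic equation: s² + 11s + 154.3 = 0, so ω_n = 12.42 rad/s and ζ = 11/(2·12.42) = 0.4428.
%OS = 100·exp(−πζ/√(1−ζ²)) = 100·exp(−π·0.4428/√0.8039) = 21.2%.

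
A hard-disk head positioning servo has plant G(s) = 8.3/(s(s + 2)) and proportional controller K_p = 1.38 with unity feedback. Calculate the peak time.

The closed-loop denominator s² + 2s + 11.45 gives ω_n = √11.45 = 3.384 and ζ = 2/(2ω_n) = 0.2955.
Damped frequency ω_d = ω_n√(1−ζ²) = 3.233 rad/s, so peak time T_p = π/ω_d = 0.972 s.

T_p = 0.972 s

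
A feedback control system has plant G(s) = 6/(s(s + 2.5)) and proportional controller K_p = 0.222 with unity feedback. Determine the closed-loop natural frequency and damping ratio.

1 + K_p·G(s) = 0 gives s² + 2.5s + 1.332 = 0.
Matching s² + 2ζω_n s + ω_n²: ω_n = √1.332 = 1.154 rad/s and 2ζω_n = 2.5, so ζ = 2.5/(2·1.154) = 1.08.

ω_n = 1.15 rad/s, ζ = 1.08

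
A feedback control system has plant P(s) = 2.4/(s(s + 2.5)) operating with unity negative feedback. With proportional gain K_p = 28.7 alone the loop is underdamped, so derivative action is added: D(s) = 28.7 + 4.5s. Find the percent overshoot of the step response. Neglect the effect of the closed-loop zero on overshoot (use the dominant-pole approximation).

Forward path: (28.7 + 4.5s)·2.4/(s(s+2.5)). The closed-loop characteristic equation is s² + (2.5 + 2.4·4.5)s + 2.4·28.7 = 0.
That is s² + 13.3s + 68.88 = 0, so ω_n = 8.299 rad/s and ζ = 13.3/(2·8.299) = 0.8013.
%OS = 100·exp(−πζ/√(1−ζ²)) = 1.49%.

1.49%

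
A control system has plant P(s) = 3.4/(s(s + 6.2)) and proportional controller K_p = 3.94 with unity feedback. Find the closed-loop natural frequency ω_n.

The closed-loop denominator is s(s+6.2) + 3.94·3.4 = s² + 6.2s + 13.4.
Matching s² + 2ζω_n s + ω_n²: ω_n = √13.4 = 3.66 rad/s and 2ζω_n = 6.2, so ζ = 6.2/(2·3.66) = 0.847.

ω_n = 3.66 rad/s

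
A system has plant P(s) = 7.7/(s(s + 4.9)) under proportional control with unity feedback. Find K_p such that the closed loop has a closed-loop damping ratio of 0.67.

K_p = 1.74

Closed-loop characteristic equation: s² + 4.9s + K_p·7.7 = 0.
So ω_n = √(7.7K_p) and 2ζω_n = 4.9, giving ζ = 4.9/(2√(7.7K_p)).
Setting ζ = 0.67: √(7.7K_p) = 4.9/(2·0.67) = 3.657, so K_p = 13.37/7.7 = 1.74.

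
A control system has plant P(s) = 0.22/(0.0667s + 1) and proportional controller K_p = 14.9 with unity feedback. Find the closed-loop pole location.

Closed loop: T(s) = K_p·P/(1+K_p·P) = 3.278/(0.0667s + 1 + 3.278), with pole at s = −(1 + 3.278)/0.0667 = −64.14.

s = -64.14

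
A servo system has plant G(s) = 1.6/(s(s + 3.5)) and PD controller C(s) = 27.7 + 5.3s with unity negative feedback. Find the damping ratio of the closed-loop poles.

ζ = 0.9

Forward path: (27.7 + 5.3s)·1.6/(s(s+3.5)). The closed-loop characteristic equation is s² + (3.5 + 1.6·5.3)s + 1.6·27.7 = 0.
That is s² + 11.98s + 44.32 = 0, so ω_n = 6.657 rad/s and ζ = 11.98/(2·6.657) = 0.8998.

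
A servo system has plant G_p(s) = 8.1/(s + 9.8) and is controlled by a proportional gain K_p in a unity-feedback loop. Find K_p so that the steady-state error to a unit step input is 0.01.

The loop is type 0, so e_ss(step) = 1/(1 + K_pos) with K_pos = K_p·G_p(0).
G_p(0) = 0.8265. Require 1/(1 + K_p·0.8265) = 0.01, so 1 + 0.8265·K_p = 100.
K_p = (100 − 1)/0.8265 = 120.

K_p = 120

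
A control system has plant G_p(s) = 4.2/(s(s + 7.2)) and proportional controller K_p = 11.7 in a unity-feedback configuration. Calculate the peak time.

Closed-loop characteristic equation: s² + 7.2s + 49.14 = 0, so ω_n = 7.01 rad/s and ζ = 7.2/(2·7.01) = 0.5136.
Damped frequency ω_d = ω_n√(1−ζ²) = 6.015 rad/s, so peak time T_p = π/ω_d = 0.522 s.

T_p = 0.522 s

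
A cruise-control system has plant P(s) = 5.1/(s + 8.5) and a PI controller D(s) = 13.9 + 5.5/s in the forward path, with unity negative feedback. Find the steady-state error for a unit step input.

The open loop D(s)P(s) has a pole at the origin (type 1), so the static position error constant is infinite and e_ss = 1/(1+∞) = 0.

0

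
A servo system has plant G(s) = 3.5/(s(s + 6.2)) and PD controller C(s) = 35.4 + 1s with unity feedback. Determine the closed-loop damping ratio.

Forward path: (35.4 + 1s)·3.5/(s(s+6.2)). The closed-loop characteristic equation is s² + (6.2 + 3.5·1)s + 3.5·35.4 = 0.
That is s² + 9.7s + 123.9 = 0, so ω_n = 11.13 rad/s and ζ = 9.7/(2·11.13) = 0.4357.

ζ = 0.436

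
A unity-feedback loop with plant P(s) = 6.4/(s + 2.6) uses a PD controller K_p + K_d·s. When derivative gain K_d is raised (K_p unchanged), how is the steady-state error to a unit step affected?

At s = 0 the derivative term contributes nothing: C(0) = K_p regardless of K_d, so K_pos = K_p·P(0) and e_ss are unchanged.

unchanged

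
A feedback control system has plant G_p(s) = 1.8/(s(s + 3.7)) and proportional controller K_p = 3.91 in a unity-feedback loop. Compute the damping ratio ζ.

With unity feedback the closed-loop characteristic equation is s² + 3.7s + 3.91·1.8 = s² + 3.7s + 7.038 = 0.
So ω_n² = 7.038 ⇒ ω_n = 2.653 rad/s, and ζ = 3.7/(2ω_n) = 0.697.

ζ = 0.697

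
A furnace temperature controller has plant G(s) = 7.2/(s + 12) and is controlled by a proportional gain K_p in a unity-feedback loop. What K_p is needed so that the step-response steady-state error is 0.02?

K_p = 81.7

Steady-state error for a unit step on this type-0 loop is 1/(1 + K_p·G(0)).
G(0) = 0.6. Require 1/(1 + K_p·0.6) = 0.02, so 1 + 0.6·K_p = 50.
K_p = (50 − 1)/0.6 = 81.7.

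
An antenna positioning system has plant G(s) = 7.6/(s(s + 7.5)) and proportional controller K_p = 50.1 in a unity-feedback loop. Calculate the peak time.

From 1 + K_pG(s) = 0: s² + 7.5s + 380.8 = 0 ⇒ ω_n = 19.51, ζ = 0.1922.
Damped frequency ω_d = ω_n√(1−ζ²) = 19.15 rad/s, so peak time T_p = π/ω_d = 0.164 s.

T_p = 0.164 s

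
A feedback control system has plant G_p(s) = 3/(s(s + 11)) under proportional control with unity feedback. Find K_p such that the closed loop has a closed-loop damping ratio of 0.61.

K_p = 27.1

Closed-loop characteristic equation: s² + 11s + K_p·3 = 0.
So ω_n = √(3K_p) and 2ζω_n = 11, giving ζ = 11/(2√(3K_p)).
Setting ζ = 0.61: √(3K_p) = 11/(2·0.61) = 9.016, so K_p = 81.3/3 = 27.1.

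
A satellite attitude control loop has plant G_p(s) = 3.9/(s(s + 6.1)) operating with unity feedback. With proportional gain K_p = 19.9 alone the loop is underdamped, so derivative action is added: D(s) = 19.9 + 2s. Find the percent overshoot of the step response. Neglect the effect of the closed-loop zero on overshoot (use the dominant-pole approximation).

1.77%

Forward path: (19.9 + 2s)·3.9/(s(s+6.1)). The closed-loop characteristic equation is s² + (6.1 + 3.9·2)s + 3.9·19.9 = 0.
That is s² + 13.9s + 77.61 = 0, so ω_n = 8.81 rad/s and ζ = 13.9/(2·8.81) = 0.7889.
%OS = 100·exp(−πζ/√(1−ζ²)) = 1.77%.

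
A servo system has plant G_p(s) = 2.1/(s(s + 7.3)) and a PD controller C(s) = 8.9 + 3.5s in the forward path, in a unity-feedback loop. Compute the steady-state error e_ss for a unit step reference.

The open loop C(s)G_p(s) has a pole at the origin (type 1), so the static position error constant is infinite and e_ss = 1/(1+∞) = 0.

0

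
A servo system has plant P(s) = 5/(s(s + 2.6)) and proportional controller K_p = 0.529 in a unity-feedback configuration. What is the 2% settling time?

T_s ≈ 3.08 s

The closed-loop denominator s² + 2.6s + 2.645 gives ω_n = √2.645 = 1.626 and ζ = 2.6/(2ω_n) = 0.7993.
2% settling time T_s ≈ 4/(ζω_n) = 4/1.3 = 3.08 s.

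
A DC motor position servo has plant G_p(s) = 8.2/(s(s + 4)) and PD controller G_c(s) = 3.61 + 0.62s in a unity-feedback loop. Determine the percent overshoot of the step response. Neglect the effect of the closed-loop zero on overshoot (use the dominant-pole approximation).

0.853%

Forward path: (3.61 + 0.62s)·8.2/(s(s+4)). The closed-loop characteristic equation is s² + (4 + 8.2·0.62)s + 8.2·3.61 = 0.
That is s² + 9.084s + 29.6 = 0, so ω_n = 5.441 rad/s and ζ = 9.084/(2·5.441) = 0.8348.
%OS = 100·exp(−πζ/√(1−ζ²)) = 0.853%.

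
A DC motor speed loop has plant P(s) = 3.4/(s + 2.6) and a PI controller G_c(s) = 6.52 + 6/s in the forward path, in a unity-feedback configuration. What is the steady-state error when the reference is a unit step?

0

The open loop G_c(s)P(s) has a pole at the origin (type 1), so the static position error constant is infinite and e_ss = 1/(1+∞) = 0.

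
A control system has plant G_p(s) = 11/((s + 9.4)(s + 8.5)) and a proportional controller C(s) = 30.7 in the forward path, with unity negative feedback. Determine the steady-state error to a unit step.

0.191

The loop is type 0. Static position error constant K_pos = C(0)·G_p(0) = 30.7·0.1377 = 4.227.
Steady-state error to a unit step: e_ss = 1/(1+K_pos) = 1/5.227 = 0.191.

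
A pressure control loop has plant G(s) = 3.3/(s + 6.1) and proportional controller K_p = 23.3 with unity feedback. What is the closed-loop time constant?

τ = 0.012 s

Closed-loop transfer function: T(s) = K_p·G(s)/(1 + K_p·G(s)) = 76.89/(s + 6.1 + 76.89) = 76.89/(s + 82.99).
Time constant τ = 1/82.99 = 0.012 s.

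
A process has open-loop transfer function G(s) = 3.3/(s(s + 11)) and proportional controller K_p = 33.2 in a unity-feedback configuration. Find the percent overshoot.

The closed-loop denominator s² + 11s + 109.6 gives ω_n = √109.6 = 10.47 and ζ = 11/(2ω_n) = 0.5255.
%OS = 100·exp(−πζ/√(1−ζ²)) = 100·exp(−π·0.5255/√0.7239) = 14.4%.

14.4%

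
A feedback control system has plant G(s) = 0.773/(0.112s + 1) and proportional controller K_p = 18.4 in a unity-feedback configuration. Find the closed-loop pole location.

s = -135.9

Closed loop: T(s) = K_p·G/(1+K_p·G) = 14.22/(0.112s + 1 + 14.22), with pole at s = −(1 + 14.22)/0.112 = −135.9.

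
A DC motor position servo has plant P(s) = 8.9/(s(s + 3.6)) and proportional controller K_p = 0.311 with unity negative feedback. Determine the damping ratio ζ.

1 + K_p·P(s) = 0 gives s² + 3.6s + 2.768 = 0.
So ω_n² = 2.768 ⇒ ω_n = 1.664 rad/s, and ζ = 3.6/(2ω_n) = 1.08.

ζ = 1.08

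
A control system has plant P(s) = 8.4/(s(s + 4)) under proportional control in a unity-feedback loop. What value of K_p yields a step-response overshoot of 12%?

K_p = 1.52

From %OS = 100·exp(−πζ/√(1−ζ²)) = 12%, ζ = −ln(0.12)/√(π²+ln²(0.12)) = 0.5594.
Characteristic equation s² + 4s + 8.4K_p = 0 gives ζ = 4/(2√(8.4K_p)).
Setting ζ = 0.5594: √(8.4K_p) = 4/(2·0.5594) = 3.575, so K_p = 12.78/8.4 = 1.52.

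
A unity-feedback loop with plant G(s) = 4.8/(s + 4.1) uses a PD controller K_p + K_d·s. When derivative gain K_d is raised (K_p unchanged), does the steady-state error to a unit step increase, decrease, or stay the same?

unchanged

K_d affects only the transient (the s-coefficient); the DC loop gain, and hence e_ss, depends only on K_p.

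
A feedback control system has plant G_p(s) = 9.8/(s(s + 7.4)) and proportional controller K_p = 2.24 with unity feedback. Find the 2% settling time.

The closed-loop denominator s² + 7.4s + 21.95 gives ω_n = √21.95 = 4.685 and ζ = 7.4/(2ω_n) = 0.7897.
2% settling time T_s ≈ 4/(ζω_n) = 4/3.7 = 1.08 s.

T_s ≈ 1.08 s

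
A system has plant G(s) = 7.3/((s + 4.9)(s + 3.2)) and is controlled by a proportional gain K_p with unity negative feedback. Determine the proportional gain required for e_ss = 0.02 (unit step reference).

For a type-0 loop with proportional control, e_ss = 1/(1 + K_p·G(0)).
G(0) = 0.4656. Require 1/(1 + K_p·0.4656) = 0.02, so 1 + 0.4656·K_p = 50.
K_p = (50 − 1)/0.4656 = 105.

K_p = 105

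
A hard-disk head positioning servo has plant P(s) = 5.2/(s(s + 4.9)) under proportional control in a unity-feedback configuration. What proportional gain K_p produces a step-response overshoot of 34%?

From %OS = 100·exp(−πζ/√(1−ζ²)) = 34%, ζ = −ln(0.34)/√(π²+ln²(0.34)) = 0.3248.
Characteristic equation s² + 4.9s + 5.2K_p = 0 gives ζ = 4.9/(2√(5.2K_p)).
Setting ζ = 0.3248: √(5.2K_p) = 4.9/(2·0.3248) = 7.544, so K_p = 56.91/5.2 = 10.9.

K_p = 10.9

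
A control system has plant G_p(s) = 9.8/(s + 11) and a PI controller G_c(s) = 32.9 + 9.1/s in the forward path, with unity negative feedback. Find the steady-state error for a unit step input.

0

The open loop G_c(s)G_p(s) has a pole at the origin (type 1), so the static position error constant is infinite and e_ss = 1/(1+∞) = 0.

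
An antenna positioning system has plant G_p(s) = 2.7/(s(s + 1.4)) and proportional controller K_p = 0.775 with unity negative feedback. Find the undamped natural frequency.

ω_n = 1.45 rad/s

With unity feedback the closed-loop characteristic equation is s² + 1.4s + 0.775·2.7 = s² + 1.4s + 2.093 = 0.
So ω_n² = 2.093 ⇒ ω_n = 1.447 rad/s, and ζ = 1.4/(2ω_n) = 0.484.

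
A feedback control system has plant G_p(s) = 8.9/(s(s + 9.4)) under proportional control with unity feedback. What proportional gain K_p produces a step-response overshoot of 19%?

From %OS = 100·exp(−πζ/√(1−ζ²)) = 19%, ζ = −ln(0.19)/√(π²+ln²(0.19)) = 0.4673.
Characteristic equation s² + 9.4s + 8.9K_p = 0 gives ζ = 9.4/(2√(8.9K_p)).
Setting ζ = 0.4673: √(8.9K_p) = 9.4/(2·0.4673) = 10.06, so K_p = 101.1/8.9 = 11.4.

K_p = 11.4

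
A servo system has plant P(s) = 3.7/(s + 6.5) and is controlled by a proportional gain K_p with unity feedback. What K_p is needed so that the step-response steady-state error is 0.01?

K_p = 174

The loop is type 0, so e_ss(step) = 1/(1 + K_pos) with K_pos = K_p·P(0).
P(0) = 0.5692. Require 1/(1 + K_p·0.5692) = 0.01, so 1 + 0.5692·K_p = 100.
K_p = (100 − 1)/0.5692 = 174.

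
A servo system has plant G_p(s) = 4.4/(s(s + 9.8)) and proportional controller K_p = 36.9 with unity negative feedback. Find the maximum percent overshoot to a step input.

Closed-loop characteristic equation: s² + 9.8s + 162.4 = 0, so ω_n = 12.74 rad/s and ζ = 9.8/(2·12.74) = 0.3846.
%OS = 100·exp(−πζ/√(1−ζ²)) = 100·exp(−π·0.3846/√0.8521) = 27%.

27%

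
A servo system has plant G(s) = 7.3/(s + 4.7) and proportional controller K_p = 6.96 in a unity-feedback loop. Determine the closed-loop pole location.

Closed-loop transfer function: T(s) = K_p·G(s)/(1 + K_p·G(s)) = 50.81/(s + 4.7 + 50.81) = 50.81/(s + 55.51).
The closed-loop pole is at s = −55.51.

s = -55.51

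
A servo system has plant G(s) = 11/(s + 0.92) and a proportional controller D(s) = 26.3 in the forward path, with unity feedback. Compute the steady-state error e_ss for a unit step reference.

The loop is type 0. Static position error constant K_pos = D(0)·G(0) = 26.3·11.96 = 314.5.
Steady-state error to a unit step: e_ss = 1/(1+K_pos) = 1/315.5 = 0.00317.

0.00317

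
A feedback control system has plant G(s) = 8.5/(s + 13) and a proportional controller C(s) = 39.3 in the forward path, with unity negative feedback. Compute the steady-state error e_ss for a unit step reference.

0.0375

The loop is type 0. Static position error constant K_pos = C(0)·G(0) = 39.3·0.6538 = 25.7.
Steady-state error to a unit step: e_ss = 1/(1+K_pos) = 1/26.7 = 0.0375.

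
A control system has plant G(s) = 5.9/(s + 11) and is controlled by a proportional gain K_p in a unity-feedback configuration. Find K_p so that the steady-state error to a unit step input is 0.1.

K_p = 16.8

Steady-state error for a unit step on this type-0 loop is 1/(1 + K_p·G(0)).
G(0) = 0.5364. Require 1/(1 + K_p·0.5364) = 0.1, so 1 + 0.5364·K_p = 10.
K_p = (10 − 1)/0.5364 = 16.8.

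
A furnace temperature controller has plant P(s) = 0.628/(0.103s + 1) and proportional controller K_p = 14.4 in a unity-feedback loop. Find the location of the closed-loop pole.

Closed loop: T(s) = K_p·P/(1+K_p·P) = 9.043/(0.103s + 1 + 9.043), with pole at s = −(1 + 9.043)/0.103 = −97.51.

s = -97.51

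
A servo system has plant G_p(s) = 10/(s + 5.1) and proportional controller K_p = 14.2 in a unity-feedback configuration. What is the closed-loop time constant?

Closed-loop transfer function: T(s) = K_p·G_p(s)/(1 + K_p·G_p(s)) = 142/(s + 5.1 + 142) = 142/(s + 147.1).
Time constant τ = 1/147.1 = 0.0068 s.

τ = 0.0068 s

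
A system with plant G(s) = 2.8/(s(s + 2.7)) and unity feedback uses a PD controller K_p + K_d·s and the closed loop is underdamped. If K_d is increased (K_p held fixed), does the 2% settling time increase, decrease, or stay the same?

decrease

Characteristic equation s² + (2.7 + 2.8K_d)s + 2.8K_p = 0: raising K_d increases ζω_n = (2.7+2.8K_d)/2 while the loop stays underdamped, so T_s ≈ 4/(ζω_n) decreases.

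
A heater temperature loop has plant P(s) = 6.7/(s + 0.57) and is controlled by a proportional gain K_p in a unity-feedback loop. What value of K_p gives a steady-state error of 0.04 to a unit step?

Steady-state error for a unit step on this type-0 loop is 1/(1 + K_p·P(0)).
P(0) = 11.75. Require 1/(1 + K_p·11.75) = 0.04, so 1 + 11.75·K_p = 25.
K_p = (25 − 1)/11.75 = 2.04.

K_p = 2.04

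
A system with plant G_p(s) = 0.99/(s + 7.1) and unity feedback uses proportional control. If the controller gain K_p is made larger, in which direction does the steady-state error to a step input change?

decrease

e_ss = 1/(1 + K_p·G_p(0)); a larger K_p raises the denominator, so e_ss decreases.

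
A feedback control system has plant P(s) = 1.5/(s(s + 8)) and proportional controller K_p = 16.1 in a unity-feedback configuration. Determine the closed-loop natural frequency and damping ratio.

ω_n = 4.91 rad/s, ζ = 0.814

The closed-loop denominator is s(s+8) + 16.1·1.5 = s² + 8s + 24.15.
Matching s² + 2ζω_n s + ω_n²: ω_n = √24.15 = 4.914 rad/s and 2ζω_n = 8, so ζ = 8/(2·4.914) = 0.814.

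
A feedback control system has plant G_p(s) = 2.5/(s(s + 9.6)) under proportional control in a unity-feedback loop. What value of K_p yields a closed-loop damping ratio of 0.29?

K_p = 110

Closed-loop characteristic equation: s² + 9.6s + K_p·2.5 = 0.
So ω_n = √(2.5K_p) and 2ζω_n = 9.6, giving ζ = 9.6/(2√(2.5K_p)).
Setting ζ = 0.29: √(2.5K_p) = 9.6/(2·0.29) = 16.55, so K_p = 274/2.5 = 110.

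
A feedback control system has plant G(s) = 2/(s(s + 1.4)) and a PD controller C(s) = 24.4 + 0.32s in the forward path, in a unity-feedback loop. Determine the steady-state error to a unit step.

The open loop C(s)G(s) has a pole at the origin (type 1), so the static position error constant is infinite and e_ss = 1/(1+∞) = 0.

0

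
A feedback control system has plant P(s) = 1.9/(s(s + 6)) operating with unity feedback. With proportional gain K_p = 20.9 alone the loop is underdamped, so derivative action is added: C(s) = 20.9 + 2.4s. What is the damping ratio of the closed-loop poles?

ζ = 0.838

Forward path: (20.9 + 2.4s)·1.9/(s(s+6)). The closed-loop characteristic equation is s² + (6 + 1.9·2.4)s + 1.9·20.9 = 0.
That is s² + 10.56s + 39.71 = 0, so ω_n = 6.302 rad/s and ζ = 10.56/(2·6.302) = 0.8379.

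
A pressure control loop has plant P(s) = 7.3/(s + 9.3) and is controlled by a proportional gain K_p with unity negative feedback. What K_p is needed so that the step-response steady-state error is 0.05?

The loop is type 0, so e_ss(step) = 1/(1 + K_pos) with K_pos = K_p·P(0).
P(0) = 0.7849. Require 1/(1 + K_p·0.7849) = 0.05, so 1 + 0.7849·K_p = 20.
K_p = (20 − 1)/0.7849 = 24.2.

K_p = 24.2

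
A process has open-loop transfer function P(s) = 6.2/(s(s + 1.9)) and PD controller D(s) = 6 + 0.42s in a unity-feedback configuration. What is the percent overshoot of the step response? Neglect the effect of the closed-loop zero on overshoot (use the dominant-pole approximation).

28.7%

Forward path: (6 + 0.42s)·6.2/(s(s+1.9)). The closed-loop characteristic equation is s² + (1.9 + 6.2·0.42)s + 6.2·6 = 0.
That is s² + 4.504s + 37.2 = 0, so ω_n = 6.099 rad/s and ζ = 4.504/(2·6.099) = 0.3692.
%OS = 100·exp(−πζ/√(1−ζ²)) = 28.7%.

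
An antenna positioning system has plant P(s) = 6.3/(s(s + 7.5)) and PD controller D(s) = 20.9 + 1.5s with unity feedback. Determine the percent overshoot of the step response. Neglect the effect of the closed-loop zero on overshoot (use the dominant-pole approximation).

Forward path: (20.9 + 1.5s)·6.3/(s(s+7.5)). The closed-loop characteristic equation is s² + (7.5 + 6.3·1.5)s + 6.3·20.9 = 0.
That is s² + 16.95s + 131.7 = 0, so ω_n = 11.47 rad/s and ζ = 16.95/(2·11.47) = 0.7386.
%OS = 100·exp(−πζ/√(1−ζ²)) = 3.2%.

3.2%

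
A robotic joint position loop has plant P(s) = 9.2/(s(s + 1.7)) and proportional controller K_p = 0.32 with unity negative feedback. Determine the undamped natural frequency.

1 + K_p·P(s) = 0 gives s² + 1.7s + 2.944 = 0.
So ω_n² = 2.944 ⇒ ω_n = 1.716 rad/s, and ζ = 1.7/(2ω_n) = 0.495.

ω_n = 1.72 rad/s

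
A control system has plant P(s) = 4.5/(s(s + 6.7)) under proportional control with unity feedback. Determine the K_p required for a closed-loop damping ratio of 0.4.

Closed-loop characteristic equation: s² + 6.7s + K_p·4.5 = 0.
So ω_n = √(4.5K_p) and 2ζω_n = 6.7, giving ζ = 6.7/(2√(4.5K_p)).
Setting ζ = 0.4: √(4.5K_p) = 6.7/(2·0.4) = 8.375, so K_p = 70.14/4.5 = 15.6.

K_p = 15.6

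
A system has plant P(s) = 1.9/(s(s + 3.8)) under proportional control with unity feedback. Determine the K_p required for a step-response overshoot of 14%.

From %OS = 100·exp(−πζ/√(1−ζ²)) = 14%, ζ = −ln(0.14)/√(π²+ln²(0.14)) = 0.5305.
Characteristic equation s² + 3.8s + 1.9K_p = 0 gives ζ = 3.8/(2√(1.9K_p)).
Setting ζ = 0.5305: √(1.9K_p) = 3.8/(2·0.5305) = 3.581, so K_p = 12.83/1.9 = 6.75.

K_p = 6.75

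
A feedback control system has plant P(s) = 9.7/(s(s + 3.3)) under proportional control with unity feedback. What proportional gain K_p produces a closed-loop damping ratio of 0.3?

K_p = 3.12

Closed-loop characteristic equation: s² + 3.3s + K_p·9.7 = 0.
So ω_n = √(9.7K_p) and 2ζω_n = 3.3, giving ζ = 3.3/(2√(9.7K_p)).
Setting ζ = 0.3: √(9.7K_p) = 3.3/(2·0.3) = 5.5, so K_p = 30.25/9.7 = 3.12.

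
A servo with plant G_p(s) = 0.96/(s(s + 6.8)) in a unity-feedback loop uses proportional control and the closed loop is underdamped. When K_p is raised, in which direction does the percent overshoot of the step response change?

ζ = 6.8/(2√(0.96K_p)) decreases as K_p grows; lower damping means more overshoot.

increase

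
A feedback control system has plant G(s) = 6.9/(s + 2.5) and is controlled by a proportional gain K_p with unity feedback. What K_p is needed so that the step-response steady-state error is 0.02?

K_p = 17.8

The loop is type 0, so e_ss(step) = 1/(1 + K_pos) with K_pos = K_p·G(0).
G(0) = 2.76. Require 1/(1 + K_p·2.76) = 0.02, so 1 + 2.76·K_p = 50.
K_p = (50 − 1)/2.76 = 17.8.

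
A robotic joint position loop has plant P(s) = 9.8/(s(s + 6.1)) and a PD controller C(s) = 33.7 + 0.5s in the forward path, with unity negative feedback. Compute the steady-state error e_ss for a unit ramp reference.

The loop has one pole at the origin (type 1). Velocity error constant K_v = lim_{s→0} s·C(s)P(s) = 33.7·9.8/6.1 = 54.14.
Steady-state error to a unit ramp: e_ss = 1/K_v = 0.0185.

0.0185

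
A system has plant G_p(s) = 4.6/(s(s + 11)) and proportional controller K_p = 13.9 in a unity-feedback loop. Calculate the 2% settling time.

The closed-loop denominator s² + 11s + 63.94 gives ω_n = √63.94 = 7.996 and ζ = 11/(2ω_n) = 0.6878.
2% settling time T_s ≈ 4/(ζω_n) = 4/5.5 = 0.727 s.

T_s ≈ 0.727 s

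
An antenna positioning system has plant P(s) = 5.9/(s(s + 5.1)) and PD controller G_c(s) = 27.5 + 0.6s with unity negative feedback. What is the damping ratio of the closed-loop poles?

Forward path: (27.5 + 0.6s)·5.9/(s(s+5.1)). The closed-loop characteristic equation is s² + (5.1 + 5.9·0.6)s + 5.9·27.5 = 0.
That is s² + 8.64s + 162.2 = 0, so ω_n = 12.74 rad/s and ζ = 8.64/(2·12.74) = 0.3391.

ζ = 0.339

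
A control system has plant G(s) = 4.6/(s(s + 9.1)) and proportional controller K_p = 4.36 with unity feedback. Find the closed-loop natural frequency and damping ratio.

The closed-loop denominator is s(s+9.1) + 4.36·4.6 = s² + 9.1s + 20.06.
Matching s² + 2ζω_n s + ω_n²: ω_n = √20.06 = 4.478 rad/s and 2ζω_n = 9.1, so ζ = 9.1/(2·4.478) = 1.02.

ω_n = 4.48 rad/s, ζ = 1.02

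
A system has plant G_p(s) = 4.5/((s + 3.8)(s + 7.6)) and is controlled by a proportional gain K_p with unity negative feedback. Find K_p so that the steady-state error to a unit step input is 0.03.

K_p = 208

The loop is type 0, so e_ss(step) = 1/(1 + K_pos) with K_pos = K_p·G_p(0).
G_p(0) = 0.1558. Require 1/(1 + K_p·0.1558) = 0.03, so 1 + 0.1558·K_p = 33.33.
K_p = (33.33 − 1)/0.1558 = 208.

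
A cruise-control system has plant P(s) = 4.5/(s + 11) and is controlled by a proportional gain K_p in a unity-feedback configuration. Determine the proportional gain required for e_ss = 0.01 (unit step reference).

For a type-0 loop with proportional control, e_ss = 1/(1 + K_p·P(0)).
P(0) = 0.4091. Require 1/(1 + K_p·0.4091) = 0.01, so 1 + 0.4091·K_p = 100.
K_p = (100 − 1)/0.4091 = 242.

K_p = 242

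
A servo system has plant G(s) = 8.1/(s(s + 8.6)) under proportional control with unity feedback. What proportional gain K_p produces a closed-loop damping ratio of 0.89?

K_p = 2.88

Closed-loop characteristic equation: s² + 8.6s + K_p·8.1 = 0.
So ω_n = √(8.1K_p) and 2ζω_n = 8.6, giving ζ = 8.6/(2√(8.1K_p)).
Setting ζ = 0.89: √(8.1K_p) = 8.6/(2·0.89) = 4.831, so K_p = 23.34/8.1 = 2.88.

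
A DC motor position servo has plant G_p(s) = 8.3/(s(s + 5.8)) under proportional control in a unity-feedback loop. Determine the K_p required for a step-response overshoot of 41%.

K_p = 13.6

From %OS = 100·exp(−πζ/√(1−ζ²)) = 41%, ζ = −ln(0.41)/√(π²+ln²(0.41)) = 0.273.
Characteristic equation s² + 5.8s + 8.3K_p = 0 gives ζ = 5.8/(2√(8.3K_p)).
Setting ζ = 0.273: √(8.3K_p) = 5.8/(2·0.273) = 10.62, so K_p = 112.8/8.3 = 13.6.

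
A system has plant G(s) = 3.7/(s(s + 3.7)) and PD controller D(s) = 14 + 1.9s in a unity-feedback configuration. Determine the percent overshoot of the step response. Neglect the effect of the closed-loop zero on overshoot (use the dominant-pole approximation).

2.98%

Forward path: (14 + 1.9s)·3.7/(s(s+3.7)). The closed-loop characteristic equation is s² + (3.7 + 3.7·1.9)s + 3.7·14 = 0.
That is s² + 10.73s + 51.8 = 0, so ω_n = 7.197 rad/s and ζ = 10.73/(2·7.197) = 0.7454.
%OS = 100·exp(−πζ/√(1−ζ²)) = 2.98%.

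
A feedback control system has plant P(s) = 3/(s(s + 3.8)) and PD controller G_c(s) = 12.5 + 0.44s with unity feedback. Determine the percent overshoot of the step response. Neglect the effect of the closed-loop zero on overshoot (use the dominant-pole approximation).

23.6%

Forward path: (12.5 + 0.44s)·3/(s(s+3.8)). The closed-loop characteristic equation is s² + (3.8 + 3·0.44)s + 3·12.5 = 0.
That is s² + 5.12s + 37.5 = 0, so ω_n = 6.124 rad/s and ζ = 5.12/(2·6.124) = 0.418.
%OS = 100·exp(−πζ/√(1−ζ²)) = 23.6%.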